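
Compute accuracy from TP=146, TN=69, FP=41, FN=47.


Accuracy = (TP+TN)/(TP+TN+FP+FN)
= (146+69)/(303)
= 215/303 = 70.96%

70.96%


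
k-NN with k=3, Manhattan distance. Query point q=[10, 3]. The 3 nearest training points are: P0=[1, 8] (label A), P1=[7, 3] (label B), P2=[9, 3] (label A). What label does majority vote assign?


d(q,P0) = 14  (label A)
d(q,P1) = 3  (label B)
d(q,P2) = 1  (label A)
Votes: A=2, B=1
Majority → A

A


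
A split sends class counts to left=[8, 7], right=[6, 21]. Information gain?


Parent = [14, 28], H_parent = 0.9183
H_left = 0.9968 (n=15), H_right = 0.7642 (n=27)
H_children = (15/42)·0.9968 + (27/42)·0.7642 = 0.8473
IG = 0.9183 - 0.8473 = 0.071

0.071


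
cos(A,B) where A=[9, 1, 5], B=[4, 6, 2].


A·B = 9·4 + 1·6 + 5·2 = 52
‖A‖ = √107 = 10.3441, ‖B‖ = √56 = 7.4833
cos = 52/(√107·√56) = 52/√5992 = 0.6718

0.6718


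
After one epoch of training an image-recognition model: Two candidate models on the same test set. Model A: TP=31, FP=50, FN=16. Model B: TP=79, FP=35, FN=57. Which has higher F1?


Model A: P=31/81=0.3827, R=31/47=0.6596, F1=2PR/(P+R)=2TP/(2TP+FP+FN)=62/128=0.4844
Model B: P=79/114=0.693, R=79/136=0.5809, F1=2PR/(P+R)=2TP/(2TP+FP+FN)=158/250=0.632
0.4844 < 0.632 → Model B

Model B


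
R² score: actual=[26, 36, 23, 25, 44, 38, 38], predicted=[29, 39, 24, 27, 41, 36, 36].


ȳ = 32.8571
SS_res = Σ(y-ŷ)² = 40
SS_tot = Σ(y-ȳ)² = 392.86
R² = 1 - SS_res/SS_tot = 1 - 0.1018 = 0.8982

0.8982


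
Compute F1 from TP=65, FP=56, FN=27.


Precision = 65/121 = 0.5372
Recall = 65/92 = 0.7065
F1 = 2·P·R/(P+R) = 2·TP/(2·TP+FP+FN) = 130/(130+56+27) = 130/213 = 0.6103

0.6103


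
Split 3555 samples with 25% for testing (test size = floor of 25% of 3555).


Test = ⌊3555·25/100⌋ = 888
Train = 3555 - 888 = 2667

Train: 2667, Test: 888


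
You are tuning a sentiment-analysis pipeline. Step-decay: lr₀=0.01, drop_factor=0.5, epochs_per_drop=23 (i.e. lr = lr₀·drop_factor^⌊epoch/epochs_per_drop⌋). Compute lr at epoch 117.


n_drops = ⌊117/23⌋ = 5
lr = 0.01·0.5^5 = 0.01·0.03125 = 0.0003125

0.0003125


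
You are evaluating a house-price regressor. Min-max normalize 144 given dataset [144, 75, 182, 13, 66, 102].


min=13, max=182
(144-13)/(182-13) = 131/169 = 0.7751

0.7751


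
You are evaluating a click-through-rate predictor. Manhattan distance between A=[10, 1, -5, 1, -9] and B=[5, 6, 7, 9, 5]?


d = |10-5| + |1-6| + |-5-7| + |1-9| + |-9-5|
  = 5 + 5 + 12 + 8 + 14
  = 44

44


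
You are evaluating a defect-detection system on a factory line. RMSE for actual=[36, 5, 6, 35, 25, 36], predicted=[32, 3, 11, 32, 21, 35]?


MSE = 71/6 = 11.8333
RMSE = √(71/6) = 3.44

3.44


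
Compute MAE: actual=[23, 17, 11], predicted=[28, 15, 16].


Absolute errors: |23-28|=5, |17-15|=2, |11-16|=5
Sum = 12
MAE = 12/3 = 4

4


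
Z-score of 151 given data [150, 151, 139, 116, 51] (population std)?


μ = 121.4, σ = 37.3877
z = (151 - 121.4)/37.3877 = 0.7917

0.7917


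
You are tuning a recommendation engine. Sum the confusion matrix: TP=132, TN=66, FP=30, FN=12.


Total = TP + TN + FP + FN
= 132 + 66 + 30 + 12
= 240
(Predicted positive: 162, predicted negative: 78)

240


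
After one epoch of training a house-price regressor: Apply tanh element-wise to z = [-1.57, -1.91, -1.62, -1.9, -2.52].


tanh(-1.57) = -0.917
tanh(-1.91) = -0.9571
tanh(-1.62) = -0.9246
tanh(-1.9) = -0.9562
tanh(-2.52) = -0.9871
result = [-0.917, -0.9571, -0.9246, -0.9562, -0.9871]

[-0.917, -0.9571, -0.9246, -0.9562, -0.9871]


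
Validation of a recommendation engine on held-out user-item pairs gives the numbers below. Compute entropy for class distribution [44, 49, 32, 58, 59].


Probabilities: [44/242, 49/242, 32/242, 58/242, 59/242] ≈ [0.1818, 0.2025, 0.1322, 0.2397, 0.2438]
H = -((44/242)·log₂(44/242) + (49/242)·log₂(49/242) + (32/242)·log₂(32/242) + (58/242)·log₂(58/242) + (59/242)·log₂(59/242))
  = 2.29 bits

2.29 bits


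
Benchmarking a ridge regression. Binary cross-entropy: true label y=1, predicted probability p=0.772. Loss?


BCE = -[y·ln(p) + (1-y)·ln(1-p)]
= -1·ln(0.772) - 0
= -ln(0.772) = 0.2588

0.2588


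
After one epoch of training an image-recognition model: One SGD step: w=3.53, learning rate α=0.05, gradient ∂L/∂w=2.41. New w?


w_new = w - α·∇
= 3.53 - 0.05·2.41
= 3.53 - 0.1205
= 3.4095

3.4095


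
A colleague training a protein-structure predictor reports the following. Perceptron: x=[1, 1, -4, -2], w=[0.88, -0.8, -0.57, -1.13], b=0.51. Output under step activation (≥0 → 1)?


z = (1)·(0.88) + (1)·(-0.8) + (-4)·(-0.57) + (-2)·(-1.13) + 0.51
  = 5.13
step(z) = 1 (z≥0)

1


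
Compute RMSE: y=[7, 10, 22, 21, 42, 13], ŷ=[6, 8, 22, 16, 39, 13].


MSE = 39/6 = 6.5
RMSE = √(39/6) = 2.5495

2.5495


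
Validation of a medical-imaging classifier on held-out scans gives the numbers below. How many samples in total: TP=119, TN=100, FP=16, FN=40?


Total = TP + TN + FP + FN
= 119 + 100 + 16 + 40
= 275
(Predicted positive: 135, predicted negative: 140)

275


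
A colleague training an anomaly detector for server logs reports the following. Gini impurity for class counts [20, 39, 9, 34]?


Probabilities: [20/102, 39/102, 9/102, 34/102] ≈ [0.1961, 0.3824, 0.0882, 0.3333]
Σpᵢ² = (400 + 1521 + 81 + 1156)/102² = 3158/10404
Gini = 1 - Σpᵢ² = 1 - 3158/10404 = 0.6965

0.6965


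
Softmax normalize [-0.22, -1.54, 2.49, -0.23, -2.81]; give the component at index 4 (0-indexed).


Exponentials: e^-0.22=0.8025, e^-1.54=0.2144, e^2.49=12.0613, e^-0.23=0.7945, e^-2.81=0.0602
Sum = 13.9329
Softmax = [0.0576, 0.0154, 0.8657, 0.057, 0.0043]
p[4] = 0.0602/13.9329 = 0.0043

0.0043


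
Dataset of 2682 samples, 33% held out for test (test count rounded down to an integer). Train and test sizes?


Test = ⌊2682·33/100⌋ = 885
Train = 2682 - 885 = 1797

Train: 1797, Test: 885


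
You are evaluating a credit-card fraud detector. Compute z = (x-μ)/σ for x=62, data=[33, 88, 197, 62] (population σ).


μ = 95, σ = 62.0202
z = (62 - 95)/62.0202 = -0.5321

-0.5321


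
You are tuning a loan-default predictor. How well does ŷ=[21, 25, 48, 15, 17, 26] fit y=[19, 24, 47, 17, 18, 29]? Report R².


ȳ = 25.6667
SS_res = Σ(y-ŷ)² = 20
SS_tot = Σ(y-ȳ)² = 647.33
R² = 1 - SS_res/SS_tot = 1 - 0.0309 = 0.9691

0.9691


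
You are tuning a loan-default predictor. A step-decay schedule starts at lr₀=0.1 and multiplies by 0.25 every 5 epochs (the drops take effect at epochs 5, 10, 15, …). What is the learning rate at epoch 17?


n_drops = ⌊17/5⌋ = 3
lr = 0.1·0.25^3 = 0.1·0.015625 = 0.0015625

0.0015625


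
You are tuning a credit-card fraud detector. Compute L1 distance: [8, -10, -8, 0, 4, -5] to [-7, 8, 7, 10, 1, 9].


d = |8+ 7| + |-10-8| + |-8-7| + |0-10| + |4-1| + |-5-9|
  = 15 + 18 + 15 + 10 + 3 + 14
  = 75

75


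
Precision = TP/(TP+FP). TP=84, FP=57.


Precision = TP/(TP+FP)
= 84/(84+57)
= 84/141 = 59.57%

59.57%


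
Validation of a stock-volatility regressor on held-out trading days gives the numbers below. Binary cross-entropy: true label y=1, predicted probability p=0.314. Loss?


BCE = -[y·ln(p) + (1-y)·ln(1-p)]
= -1·ln(0.314) - 0
= -ln(0.314) = 1.1584

1.1584


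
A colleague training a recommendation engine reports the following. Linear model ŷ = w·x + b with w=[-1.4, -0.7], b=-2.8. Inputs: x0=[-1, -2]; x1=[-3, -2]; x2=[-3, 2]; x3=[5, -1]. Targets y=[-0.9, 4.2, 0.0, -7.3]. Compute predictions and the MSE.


ŷ0 = (-1.4)·(-1) + (-0.7)·(-2) - 2.8 = 0.0
ŷ1 = (-1.4)·(-3) + (-0.7)·(-2) - 2.8 = 2.8
ŷ2 = (-1.4)·(-3) + (-0.7)·(2) - 2.8 = -0.0
ŷ3 = (-1.4)·(5) + (-0.7)·(-1) - 2.8 = -9.1
errors² = [0.81, 1.96, 0.0, 3.24]
MSE = 6.0100/4 = 1.5025

1.5025


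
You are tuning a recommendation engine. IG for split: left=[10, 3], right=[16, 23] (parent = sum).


Parent = [26, 26], H_parent = 1
H_left = 0.7793 (n=13), H_right = 0.9766 (n=39)
H_children = (13/52)·0.7793 + (39/52)·0.9766 = 0.9273
IG = 1 - 0.9273 = 0.0727

0.0727


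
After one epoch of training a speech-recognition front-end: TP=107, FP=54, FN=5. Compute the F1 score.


Precision = 107/161 = 0.6646
Recall = 107/112 = 0.9554
F1 = 2·P·R/(P+R) = 2·TP/(2·TP+FP+FN) = 214/(214+54+5) = 214/273 = 0.7839

0.7839


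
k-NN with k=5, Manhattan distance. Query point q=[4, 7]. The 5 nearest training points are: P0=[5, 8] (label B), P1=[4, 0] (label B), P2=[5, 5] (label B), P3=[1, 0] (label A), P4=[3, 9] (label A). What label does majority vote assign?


d(q,P0) = 2  (label B)
d(q,P1) = 7  (label B)
d(q,P2) = 3  (label B)
d(q,P3) = 10  (label A)
d(q,P4) = 3  (label A)
Votes: A=2, B=3
Majority → B

B


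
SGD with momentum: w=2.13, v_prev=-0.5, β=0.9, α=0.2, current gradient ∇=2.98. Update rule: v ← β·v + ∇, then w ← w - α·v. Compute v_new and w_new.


v_new = 0.9·-0.5 + 2.98 = -0.45 + 2.98 = 2.53
w_new = 2.13 - 0.2·2.53 = 2.13 - 0.506 = 1.624

v_new=2.53, w_new=1.624


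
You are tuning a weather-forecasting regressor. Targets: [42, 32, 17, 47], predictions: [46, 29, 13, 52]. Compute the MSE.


Squared errors: (42-46)²=16, (32-29)²=9, (17-13)²=16, (47-52)²=25
Sum = 66
MSE = 66/4 = 33/2

33/2


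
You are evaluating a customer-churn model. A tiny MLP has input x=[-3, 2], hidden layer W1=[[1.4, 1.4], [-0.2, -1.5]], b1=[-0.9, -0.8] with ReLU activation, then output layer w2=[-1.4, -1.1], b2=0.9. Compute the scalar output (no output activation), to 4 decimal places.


z1[0] = (1.4)·(-3) + (1.4)·(2) - 0.9 = -2.3
z1[1] = (-0.2)·(-3) + (-1.5)·(2) - 0.8 = -3.2
h = ReLU(z1) = [0.0, 0.0]
output = (-1.4)·(0.0) + (-1.1)·(0.0) + 0.9 = 0.9

0.9


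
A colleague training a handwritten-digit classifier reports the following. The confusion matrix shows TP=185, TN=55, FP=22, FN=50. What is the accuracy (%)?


Accuracy = (TP+TN)/(TP+TN+FP+FN)
= (185+55)/(312)
= 240/312 = 76.92%

76.92%


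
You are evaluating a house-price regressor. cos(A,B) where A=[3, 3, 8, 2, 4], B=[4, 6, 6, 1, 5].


A·B = 3·4 + 3·6 + 8·6 + 2·1 + 4·5 = 100
‖A‖ = √102 = 10.0995, ‖B‖ = √114 = 10.6771
cos = 100/(√102·√114) = 100/√11628 = 0.9274

0.9274


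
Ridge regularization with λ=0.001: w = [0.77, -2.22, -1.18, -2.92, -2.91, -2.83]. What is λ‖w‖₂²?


‖w‖₂² = (0.77)² + (-2.22)² + (-1.18)² + (-2.92)² + (-2.91)² + (-2.83)²
     = 0.5929 + 4.9284 + 1.3924 + 8.5264 + 8.4681 + 8.0089
     = 31.9171
λ·‖w‖₂² = 0.001·31.9171 = 0.031917

0.031917


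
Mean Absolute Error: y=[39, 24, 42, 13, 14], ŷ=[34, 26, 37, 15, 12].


Absolute errors: |39-34|=5, |24-26|=2, |42-37|=5, |13-15|=2, |14-12|=2
Sum = 16
MAE = 16/5 = 16/5

16/5


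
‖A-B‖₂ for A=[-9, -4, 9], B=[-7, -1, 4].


d = √((-9+ 7)² + (-4+ 1)² + (9-4)²)
  = √(4 + 9 + 25)
  = √38 = 6.1644

6.1644


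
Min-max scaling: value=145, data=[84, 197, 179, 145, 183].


min=84, max=197
(145-84)/(197-84) = 61/113 = 0.5398

0.5398


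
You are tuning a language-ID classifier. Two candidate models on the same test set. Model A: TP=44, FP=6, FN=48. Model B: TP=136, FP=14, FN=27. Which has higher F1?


Model A: P=44/50=0.88, R=44/92=0.4783, F1=2PR/(P+R)=2TP/(2TP+FP+FN)=88/142=0.6197
Model B: P=136/150=0.9067, R=136/163=0.8344, F1=2PR/(P+R)=2TP/(2TP+FP+FN)=272/313=0.869
0.6197 < 0.869 → Model B

Model B


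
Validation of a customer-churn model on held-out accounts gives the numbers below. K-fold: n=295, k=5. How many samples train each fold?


Fold size = 295/5 = 59
Training per fold = 295 - 59 = 236

236


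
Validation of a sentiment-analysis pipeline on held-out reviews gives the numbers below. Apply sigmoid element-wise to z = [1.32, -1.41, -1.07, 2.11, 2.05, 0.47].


σ(1.32) = 1/(1+e^-1.32) = 0.7892
σ(-1.41) = 1/(1+e^1.41) = 0.1962
σ(-1.07) = 1/(1+e^1.07) = 0.2554
σ(2.11) = 1/(1+e^-2.11) = 0.8919
σ(2.05) = 1/(1+e^-2.05) = 0.8859
σ(0.47) = 1/(1+e^-0.47) = 0.6154
result = [0.7892, 0.1962, 0.2554, 0.8919, 0.8859, 0.6154]

[0.7892, 0.1962, 0.2554, 0.8919, 0.8859, 0.6154]


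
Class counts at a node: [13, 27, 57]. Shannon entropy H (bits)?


Probabilities: [13/97, 27/97, 57/97] ≈ [0.134, 0.2784, 0.5876]
H = -((13/97)·log₂(13/97) + (27/97)·log₂(27/97) + (57/97)·log₂(57/97))
  = 1.3529 bits

1.3529 bits


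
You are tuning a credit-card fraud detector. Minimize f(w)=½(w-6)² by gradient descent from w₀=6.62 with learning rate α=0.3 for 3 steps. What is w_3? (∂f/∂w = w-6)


step 1: grad = 6.62-6 = 0.62; w = 6.62 - 0.3·(0.62) = 6.434
step 2: grad = 6.434-6 = 0.434; w = 6.434 - 0.3·(0.434) = 6.3038
step 3: grad = 6.3038-6 = 0.3038; w = 6.3038 - 0.3·(0.3038) = 6.21266

6.21266


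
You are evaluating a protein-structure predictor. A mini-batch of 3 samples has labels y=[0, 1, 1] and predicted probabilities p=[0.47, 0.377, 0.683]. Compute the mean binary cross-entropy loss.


L[0] = -ln(1-0.47) = -ln(0.53) = 0.6349
L[1] = -ln(0.377) = 0.9755
L[2] = -ln(0.683) = 0.3813
mean = (0.6349 + 0.9755 + 0.3813)/3 = 0.6639

0.6639


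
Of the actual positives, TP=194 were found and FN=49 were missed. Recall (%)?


Recall = TP/(TP+FN)
= 194/(194+49)
= 194/243 = 79.84%

79.84%


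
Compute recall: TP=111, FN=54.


Recall = TP/(TP+FN)
= 111/(111+54)
= 111/165 = 67.27%

67.27%


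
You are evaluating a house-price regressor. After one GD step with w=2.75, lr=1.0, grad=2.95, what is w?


w_new = w - α·∇
= 2.75 - 1.0·2.95
= 2.75 - 2.95
= -0.2

-0.2


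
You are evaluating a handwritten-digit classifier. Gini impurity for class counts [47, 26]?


Probabilities: [47/73, 26/73] ≈ [0.6438, 0.3562]
Σpᵢ² = (2209 + 676)/73² = 2885/5329
Gini = 1 - Σpᵢ² = 1 - 2885/5329 = 0.4586

0.4586


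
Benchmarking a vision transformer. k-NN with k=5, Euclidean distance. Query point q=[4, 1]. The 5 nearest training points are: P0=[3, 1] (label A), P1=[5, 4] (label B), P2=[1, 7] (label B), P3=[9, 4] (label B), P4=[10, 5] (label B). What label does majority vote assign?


d(q,P0) = 1.0  (label A)
d(q,P1) = 3.1623  (label B)
d(q,P2) = 6.7082  (label B)
d(q,P3) = 5.831  (label B)
d(q,P4) = 7.2111  (label B)
Votes: A=1, B=4
Majority → B

B


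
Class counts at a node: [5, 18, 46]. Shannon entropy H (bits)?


Probabilities: [5/69, 18/69, 46/69] ≈ [0.0725, 0.2609, 0.6667]
H = -((5/69)·log₂(5/69) + (18/69)·log₂(18/69) + (46/69)·log₂(46/69))
  = 1.1701 bits

1.1701 bits


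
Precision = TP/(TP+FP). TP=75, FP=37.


Precision = TP/(TP+FP)
= 75/(75+37)
= 75/112 = 66.96%

66.96%


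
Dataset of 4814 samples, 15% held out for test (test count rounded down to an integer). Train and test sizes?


Test = ⌊4814·15/100⌋ = 722
Train = 4814 - 722 = 4092

Train: 4092, Test: 722


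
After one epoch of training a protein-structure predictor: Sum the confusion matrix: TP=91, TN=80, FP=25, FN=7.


Total = TP + TN + FP + FN
= 91 + 80 + 25 + 7
= 203
(Predicted positive: 116, predicted negative: 87)

203


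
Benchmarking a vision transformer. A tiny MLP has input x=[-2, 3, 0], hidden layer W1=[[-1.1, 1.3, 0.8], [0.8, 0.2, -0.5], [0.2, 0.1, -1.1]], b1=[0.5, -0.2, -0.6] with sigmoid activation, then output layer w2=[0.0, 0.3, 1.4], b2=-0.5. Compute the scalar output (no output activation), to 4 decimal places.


z1[0] = (-1.1)·(-2) + (1.3)·(3) + (0.8)·(0) + 0.5 = 6.6
z1[1] = (0.8)·(-2) + (0.2)·(3) + (-0.5)·(0) - 0.2 = -1.2
z1[2] = (0.2)·(-2) + (0.1)·(3) + (-1.1)·(0) - 0.6 = -0.7
h = sigmoid(z1) = [0.9986, 0.2315, 0.3318]
output = (0.0)·(0.9986) + (0.3)·(0.2315) + (1.4)·(0.3318) - 0.5 = 0.034

0.034


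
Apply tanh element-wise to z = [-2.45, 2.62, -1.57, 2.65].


tanh(-2.45) = -0.9852
tanh(2.62) = 0.9895
tanh(-1.57) = -0.917
tanh(2.65) = 0.9901
result = [-0.9852, 0.9895, -0.917, 0.9901]

[-0.9852, 0.9895, -0.917, 0.9901]


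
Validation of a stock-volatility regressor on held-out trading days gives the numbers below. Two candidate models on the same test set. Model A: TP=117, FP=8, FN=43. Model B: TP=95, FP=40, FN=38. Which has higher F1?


Model A: P=117/125=0.936, R=117/160=0.7312, F1=2PR/(P+R)=2TP/(2TP+FP+FN)=234/285=0.8211
Model B: P=95/135=0.7037, R=95/133=0.7143, F1=2PR/(P+R)=2TP/(2TP+FP+FN)=190/268=0.709
0.8211 > 0.709 → Model A

Model A


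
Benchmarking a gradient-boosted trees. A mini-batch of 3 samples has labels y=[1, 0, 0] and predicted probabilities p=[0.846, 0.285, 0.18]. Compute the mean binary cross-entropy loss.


L[0] = -ln(0.846) = 0.1672
L[1] = -ln(1-0.285) = -ln(0.715) = 0.3355
L[2] = -ln(1-0.18) = -ln(0.82) = 0.1985
mean = (0.1672 + 0.3355 + 0.1985)/3 = 0.2337

0.2337


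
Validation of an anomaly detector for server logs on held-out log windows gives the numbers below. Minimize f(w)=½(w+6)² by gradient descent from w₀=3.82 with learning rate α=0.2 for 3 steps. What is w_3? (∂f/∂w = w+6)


step 1: grad = 3.82+6 = 9.82; w = 3.82 - 0.2·(9.82) = 1.856
step 2: grad = 1.856+6 = 7.856; w = 1.856 - 0.2·(7.856) = 0.2848
step 3: grad = 0.2848+6 = 6.2848; w = 0.2848 - 0.2·(6.2848) = -0.97216

-0.97216


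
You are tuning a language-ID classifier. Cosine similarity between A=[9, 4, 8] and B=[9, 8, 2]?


A·B = 9·9 + 4·8 + 8·2 = 129
‖A‖ = √161 = 12.6886, ‖B‖ = √149 = 12.2066
cos = 129/(√161·√149) = 129/√23989 = 0.8329

0.8329


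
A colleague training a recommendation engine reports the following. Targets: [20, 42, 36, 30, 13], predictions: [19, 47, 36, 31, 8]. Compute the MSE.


Squared errors: (20-19)²=1, (42-47)²=25, (36-36)²=0, (30-31)²=1, (13-8)²=25
Sum = 52
MSE = 52/5 = 52/5

52/5


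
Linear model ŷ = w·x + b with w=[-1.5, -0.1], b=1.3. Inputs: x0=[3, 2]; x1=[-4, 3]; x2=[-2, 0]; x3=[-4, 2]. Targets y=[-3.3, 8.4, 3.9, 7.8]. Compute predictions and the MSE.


ŷ0 = (-1.5)·(3) + (-0.1)·(2) + 1.3 = -3.4
ŷ1 = (-1.5)·(-4) + (-0.1)·(3) + 1.3 = 7.0
ŷ2 = (-1.5)·(-2) + (-0.1)·(0) + 1.3 = 4.3
ŷ3 = (-1.5)·(-4) + (-0.1)·(2) + 1.3 = 7.1
errors² = [0.01, 1.96, 0.16, 0.49]
MSE = 2.6200/4 = 0.655

0.655


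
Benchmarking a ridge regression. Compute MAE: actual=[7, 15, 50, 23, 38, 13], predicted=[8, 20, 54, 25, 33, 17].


Absolute errors: |7-8|=1, |15-20|=5, |50-54|=4, |23-25|=2, |38-33|=5, |13-17|=4
Sum = 21
MAE = 21/6 = 7/2

7/2


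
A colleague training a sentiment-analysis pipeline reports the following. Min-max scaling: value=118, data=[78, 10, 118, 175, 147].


min=10, max=175
(118-10)/(175-10) = 108/165 = 0.6545

0.6545


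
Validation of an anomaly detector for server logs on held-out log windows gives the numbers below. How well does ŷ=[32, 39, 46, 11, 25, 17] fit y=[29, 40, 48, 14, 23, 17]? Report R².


ȳ = 28.5
SS_res = Σ(y-ŷ)² = 27
SS_tot = Σ(y-ȳ)² = 885.5
R² = 1 - SS_res/SS_tot = 1 - 0.0305 = 0.9695

0.9695


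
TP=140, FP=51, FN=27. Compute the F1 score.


Precision = 140/191 = 0.733
Recall = 140/167 = 0.8383
F1 = 2·P·R/(P+R) = 2·TP/(2·TP+FP+FN) = 280/(280+51+27) = 280/358 = 0.7821

0.7821


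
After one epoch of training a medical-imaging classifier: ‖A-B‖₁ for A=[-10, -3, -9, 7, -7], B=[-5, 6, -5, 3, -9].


d = |-10+ 5| + |-3-6| + |-9+ 5| + |7-3| + |-7+ 9|
  = 5 + 9 + 4 + 4 + 2
  = 24

24


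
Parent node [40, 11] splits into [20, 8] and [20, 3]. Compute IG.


Parent = [40, 11], H_parent = 0.7522
H_left = 0.8631 (n=28), H_right = 0.5586 (n=23)
H_children = (28/51)·0.8631 + (23/51)·0.5586 = 0.7258
IG = 0.7522 - 0.7258 = 0.0264

0.0264


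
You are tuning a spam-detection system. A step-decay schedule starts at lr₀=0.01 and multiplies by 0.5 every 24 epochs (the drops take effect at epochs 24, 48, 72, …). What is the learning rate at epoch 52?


n_drops = ⌊52/24⌋ = 2
lr = 0.01·0.5^2 = 0.01·0.25 = 0.0025

0.0025


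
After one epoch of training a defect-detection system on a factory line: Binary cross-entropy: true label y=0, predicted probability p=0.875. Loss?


BCE = -[y·ln(p) + (1-y)·ln(1-p)]
= -0 - 1·ln(1-0.875)
= -ln(0.125) = 2.0794

2.0794


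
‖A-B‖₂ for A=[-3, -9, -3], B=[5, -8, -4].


d = √((-3-5)² + (-9+ 8)² + (-3+ 4)²)
  = √(64 + 1 + 1)
  = √66 = 8.124

8.124


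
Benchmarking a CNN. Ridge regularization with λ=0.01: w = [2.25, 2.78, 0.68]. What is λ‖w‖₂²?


‖w‖₂² = (2.25)² + (2.78)² + (0.68)²
     = 5.0625 + 7.7284 + 0.4624
     = 13.2533
λ·‖w‖₂² = 0.01·13.2533 = 0.132533

0.132533


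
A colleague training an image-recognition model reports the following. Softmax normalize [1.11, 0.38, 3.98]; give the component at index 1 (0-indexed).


Exponentials: e^1.11=3.0344, e^0.38=1.4623, e^3.98=53.517
Sum = 58.0137
Softmax = [0.0523, 0.0252, 0.9225]
p[1] = 1.4623/58.0137 = 0.0252

0.0252


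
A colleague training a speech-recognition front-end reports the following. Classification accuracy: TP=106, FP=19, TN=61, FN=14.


Accuracy = (TP+TN)/(TP+TN+FP+FN)
= (106+61)/(200)
= 167/200 = 83.5%

83.5%


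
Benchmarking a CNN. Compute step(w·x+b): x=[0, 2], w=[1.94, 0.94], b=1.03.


z = (0)·(1.94) + (2)·(0.94) + 1.03
  = 2.91
step(z) = 1 (z≥0)

1


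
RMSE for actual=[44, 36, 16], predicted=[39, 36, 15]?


MSE = 26/3 = 8.6667
RMSE = √(26/3) = 2.9439

2.9439


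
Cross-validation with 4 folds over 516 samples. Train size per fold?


Fold size = 516/4 = 129
Training per fold = 516 - 129 = 387

387


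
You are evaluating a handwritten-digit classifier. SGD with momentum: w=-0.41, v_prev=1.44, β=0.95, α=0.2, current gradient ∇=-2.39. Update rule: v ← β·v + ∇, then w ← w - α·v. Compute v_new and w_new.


v_new = 0.95·1.44 - 2.39 = 1.368 - 2.39 = -1.022
w_new = -0.41 - 0.2·-1.022 = -0.41 + 0.2044 = -0.2056

v_new=-1.022, w_new=-0.2056


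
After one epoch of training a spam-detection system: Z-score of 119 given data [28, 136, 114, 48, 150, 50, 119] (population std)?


μ = 92.1429, σ = 45.212
z = (119 - 92.1429)/45.212 = 0.594

0.594


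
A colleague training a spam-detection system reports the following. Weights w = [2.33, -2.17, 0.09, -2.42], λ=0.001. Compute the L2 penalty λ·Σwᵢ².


‖w‖₂² = (2.33)² + (-2.17)² + (0.09)² + (-2.42)²
     = 5.4289 + 4.7089 + 0.0081 + 5.8564
     = 16.0023
λ·‖w‖₂² = 0.001·16.0023 = 0.016002

0.016002


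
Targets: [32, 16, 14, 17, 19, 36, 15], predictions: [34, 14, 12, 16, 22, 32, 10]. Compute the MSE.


Squared errors: (32-34)²=4, (16-14)²=4, (14-12)²=4, (17-16)²=1, (19-22)²=9, (36-32)²=16, (15-10)²=25
Sum = 63
MSE = 63/7 = 9

9


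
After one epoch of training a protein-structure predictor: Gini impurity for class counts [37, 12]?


Probabilities: [37/49, 12/49] ≈ [0.7551, 0.2449]
Σpᵢ² = (1369 + 144)/49² = 1513/2401
Gini = 1 - Σpᵢ² = 1 - 1513/2401 = 0.3698

0.3698


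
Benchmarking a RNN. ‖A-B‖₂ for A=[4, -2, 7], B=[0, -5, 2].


d = √((4-0)² + (-2+ 5)² + (7-2)²)
  = √(16 + 9 + 25)
  = √50 = 7.0711

7.0711


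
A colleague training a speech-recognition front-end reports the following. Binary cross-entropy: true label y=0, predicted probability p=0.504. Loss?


BCE = -[y·ln(p) + (1-y)·ln(1-p)]
= -0 - 1·ln(1-0.504)
= -ln(0.496) = 0.7012

0.7012


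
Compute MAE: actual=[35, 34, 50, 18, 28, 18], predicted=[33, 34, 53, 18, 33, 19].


Absolute errors: |35-33|=2, |34-34|=0, |50-53|=3, |18-18|=0, |28-33|=5, |18-19|=1
Sum = 11
MAE = 11/6 = 11/6

11/6


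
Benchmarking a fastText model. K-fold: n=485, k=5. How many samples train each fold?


Fold size = 485/5 = 97
Training per fold = 485 - 97 = 388

388


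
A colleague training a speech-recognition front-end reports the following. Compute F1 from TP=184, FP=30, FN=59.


Precision = 184/214 = 0.8598
Recall = 184/243 = 0.7572
F1 = 2·P·R/(P+R) = 2·TP/(2·TP+FP+FN) = 368/(368+30+59) = 368/457 = 0.8053

0.8053


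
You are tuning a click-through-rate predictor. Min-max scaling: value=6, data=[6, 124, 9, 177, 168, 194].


min=6, max=194
(6-6)/(194-6) = 0/188 = 0.0

0.0


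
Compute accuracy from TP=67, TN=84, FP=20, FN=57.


Accuracy = (TP+TN)/(TP+TN+FP+FN)
= (67+84)/(228)
= 151/228 = 66.23%

66.23%


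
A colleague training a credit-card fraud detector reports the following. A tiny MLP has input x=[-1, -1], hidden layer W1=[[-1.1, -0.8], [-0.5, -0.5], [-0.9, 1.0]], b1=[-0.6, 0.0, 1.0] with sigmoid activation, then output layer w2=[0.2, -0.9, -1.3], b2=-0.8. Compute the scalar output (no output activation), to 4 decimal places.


z1[0] = (-1.1)·(-1) + (-0.8)·(-1) - 0.6 = 1.3
z1[1] = (-0.5)·(-1) + (-0.5)·(-1) + 0.0 = 1.0
z1[2] = (-0.9)·(-1) + (1.0)·(-1) + 1.0 = 0.9
h = sigmoid(z1) = [0.7858, 0.7311, 0.7109]
output = (0.2)·(0.7858) + (-0.9)·(0.7311) + (-1.3)·(0.7109) - 0.8 = -2.225

-2.225


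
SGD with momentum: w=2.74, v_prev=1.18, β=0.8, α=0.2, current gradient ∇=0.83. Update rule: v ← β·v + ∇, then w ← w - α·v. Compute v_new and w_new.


v_new = 0.8·1.18 + 0.83 = 0.944 + 0.83 = 1.774
w_new = 2.74 - 0.2·1.774 = 2.74 - 0.3548 = 2.3852

v_new=1.774, w_new=2.3852


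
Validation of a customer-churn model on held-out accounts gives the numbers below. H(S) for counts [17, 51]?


Probabilities: [17/68, 51/68] ≈ [0.25, 0.75]
H = -((17/68)·log₂(17/68) + (51/68)·log₂(51/68))
  = 0.8113 bits

0.8113 bits


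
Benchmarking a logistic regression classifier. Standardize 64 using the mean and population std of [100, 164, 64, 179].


μ = 126.75, σ = 46.8261
z = (64 - 126.75)/46.8261 = -1.3401

-1.3401


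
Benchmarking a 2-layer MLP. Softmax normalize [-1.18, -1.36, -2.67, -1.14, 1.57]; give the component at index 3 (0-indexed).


Exponentials: e^-1.18=0.3073, e^-1.36=0.2567, e^-2.67=0.0693, e^-1.14=0.3198, e^1.57=4.8066
Sum = 5.7597
Softmax = [0.0534, 0.0446, 0.012, 0.0555, 0.8345]
p[3] = 0.3198/5.7597 = 0.0555

0.0555


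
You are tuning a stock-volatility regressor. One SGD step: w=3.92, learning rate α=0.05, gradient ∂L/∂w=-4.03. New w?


w_new = w - α·∇
= 3.92 - 0.05·-4.03
= 3.92 + 0.2015
= 4.1215

4.1215


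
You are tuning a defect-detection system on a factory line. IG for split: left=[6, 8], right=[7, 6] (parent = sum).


Parent = [13, 14], H_parent = 0.999
H_left = 0.9852 (n=14), H_right = 0.9957 (n=13)
H_children = (14/27)·0.9852 + (13/27)·0.9957 = 0.9903
IG = 0.999 - 0.9903 = 0.0087

0.0087


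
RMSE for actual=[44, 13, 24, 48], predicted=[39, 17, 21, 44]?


MSE = 66/4 = 16.5
RMSE = √(66/4) = 4.062

4.062


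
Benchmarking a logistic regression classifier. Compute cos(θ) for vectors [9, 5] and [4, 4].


A·B = 9·4 + 5·4 = 56
‖A‖ = √106 = 10.2956, ‖B‖ = √32 = 5.6569
cos = 56/(√106·√32) = 56/√3392 = 0.9615

0.9615


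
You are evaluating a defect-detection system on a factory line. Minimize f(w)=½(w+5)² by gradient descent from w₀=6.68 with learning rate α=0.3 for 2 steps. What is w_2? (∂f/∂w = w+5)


step 1: grad = 6.68+5 = 11.68; w = 6.68 - 0.3·(11.68) = 3.176
step 2: grad = 3.176+5 = 8.176; w = 3.176 - 0.3·(8.176) = 0.7232

0.7232


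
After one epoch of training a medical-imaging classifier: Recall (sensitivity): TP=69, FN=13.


Recall = TP/(TP+FN)
= 69/(69+13)
= 69/82 = 84.15%

84.15%


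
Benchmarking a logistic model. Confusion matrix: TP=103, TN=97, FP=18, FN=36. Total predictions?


Total = TP + TN + FP + FN
= 103 + 97 + 18 + 36
= 254
(Predicted positive: 121, predicted negative: 133)

254


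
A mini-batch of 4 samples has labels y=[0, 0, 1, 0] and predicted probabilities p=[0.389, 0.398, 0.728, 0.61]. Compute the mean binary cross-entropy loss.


L[0] = -ln(1-0.389) = -ln(0.611) = 0.4927
L[1] = -ln(1-0.398) = -ln(0.602) = 0.5075
L[2] = -ln(0.728) = 0.3175
L[3] = -ln(1-0.61) = -ln(0.39) = 0.9416
mean = (0.4927 + 0.5075 + 0.3175 + 0.9416)/4 = 0.5648

0.5648


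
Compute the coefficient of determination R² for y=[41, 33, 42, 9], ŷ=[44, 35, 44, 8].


ȳ = 31.25
SS_res = Σ(y-ŷ)² = 18
SS_tot = Σ(y-ȳ)² = 708.75
R² = 1 - SS_res/SS_tot = 1 - 0.0254 = 0.9746

0.9746


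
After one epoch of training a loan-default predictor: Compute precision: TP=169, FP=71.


Precision = TP/(TP+FP)
= 169/(169+71)
= 169/240 = 70.42%

70.42%


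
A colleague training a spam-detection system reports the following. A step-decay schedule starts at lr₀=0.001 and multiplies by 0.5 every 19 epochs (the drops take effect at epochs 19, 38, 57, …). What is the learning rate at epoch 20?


n_drops = ⌊20/19⌋ = 1
lr = 0.001·0.5^1 = 0.001·0.5 = 0.0005

0.0005


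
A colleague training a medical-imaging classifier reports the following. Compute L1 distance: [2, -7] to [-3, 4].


d = |2+ 3| + |-7-4|
  = 5 + 11
  = 16

16


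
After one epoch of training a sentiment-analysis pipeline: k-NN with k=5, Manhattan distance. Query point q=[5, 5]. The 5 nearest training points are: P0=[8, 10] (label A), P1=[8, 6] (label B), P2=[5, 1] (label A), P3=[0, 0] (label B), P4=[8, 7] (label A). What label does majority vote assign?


d(q,P0) = 8  (label A)
d(q,P1) = 4  (label B)
d(q,P2) = 4  (label A)
d(q,P3) = 10  (label B)
d(q,P4) = 5  (label A)
Votes: A=3, B=2
Majority → A

A


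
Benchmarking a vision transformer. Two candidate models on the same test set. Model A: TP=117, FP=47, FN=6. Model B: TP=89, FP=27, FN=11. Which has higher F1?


Model A: P=117/164=0.7134, R=117/123=0.9512, F1=2PR/(P+R)=2TP/(2TP+FP+FN)=234/287=0.8153
Model B: P=89/116=0.7672, R=89/100=0.89, F1=2PR/(P+R)=2TP/(2TP+FP+FN)=178/216=0.8241
0.8153 < 0.8241 → Model B

Model B


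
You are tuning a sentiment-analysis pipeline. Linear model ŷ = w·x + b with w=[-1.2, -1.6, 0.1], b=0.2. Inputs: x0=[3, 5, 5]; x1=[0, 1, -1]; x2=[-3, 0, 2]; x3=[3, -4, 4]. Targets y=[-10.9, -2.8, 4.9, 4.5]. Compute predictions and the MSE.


ŷ0 = (-1.2)·(3) + (-1.6)·(5) + (0.1)·(5) + 0.2 = -10.9
ŷ1 = (-1.2)·(0) + (-1.6)·(1) + (0.1)·(-1) + 0.2 = -1.5
ŷ2 = (-1.2)·(-3) + (-1.6)·(0) + (0.1)·(2) + 0.2 = 4.0
ŷ3 = (-1.2)·(3) + (-1.6)·(-4) + (0.1)·(4) + 0.2 = 3.4
errors² = [0.0, 1.69, 0.81, 1.21]
MSE = 3.7100/4 = 0.9275

0.9275


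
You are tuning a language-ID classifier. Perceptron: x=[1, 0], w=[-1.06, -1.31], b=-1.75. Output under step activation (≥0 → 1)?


z = (1)·(-1.06) + (0)·(-1.31) - 1.75
  = -2.81
step(z) = 0 (z<0)

0


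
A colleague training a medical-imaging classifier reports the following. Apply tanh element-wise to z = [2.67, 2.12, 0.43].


tanh(2.67) = 0.9905
tanh(2.12) = 0.9716
tanh(0.43) = 0.4053
result = [0.9905, 0.9716, 0.4053]

[0.9905, 0.9716, 0.4053]


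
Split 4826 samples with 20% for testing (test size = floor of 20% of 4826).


Test = ⌊4826·20/100⌋ = 965
Train = 4826 - 965 = 3861

Train: 3861, Test: 965


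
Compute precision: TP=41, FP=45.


Precision = TP/(TP+FP)
= 41/(41+45)
= 41/86 = 47.67%

47.67%


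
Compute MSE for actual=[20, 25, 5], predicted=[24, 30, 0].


Squared errors: (20-24)²=16, (25-30)²=25, (5-0)²=25
Sum = 66
MSE = 66/3 = 22

22


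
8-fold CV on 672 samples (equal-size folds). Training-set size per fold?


Fold size = 672/8 = 84
Training per fold = 672 - 84 = 588

588


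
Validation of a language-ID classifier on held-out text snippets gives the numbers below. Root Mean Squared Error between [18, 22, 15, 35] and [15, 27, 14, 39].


MSE = 51/4 = 12.75
RMSE = √(51/4) = 3.5707

3.5707


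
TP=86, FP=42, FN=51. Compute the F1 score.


Precision = 86/128 = 0.6719
Recall = 86/137 = 0.6277
F1 = 2·P·R/(P+R) = 2·TP/(2·TP+FP+FN) = 172/(172+42+51) = 172/265 = 0.6491

0.6491


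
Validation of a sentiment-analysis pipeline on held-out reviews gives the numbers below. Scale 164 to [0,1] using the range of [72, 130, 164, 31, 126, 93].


min=31, max=164
(164-31)/(164-31) = 133/133 = 1.0

1.0


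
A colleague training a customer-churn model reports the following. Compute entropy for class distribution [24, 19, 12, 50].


Probabilities: [24/105, 19/105, 12/105, 50/105] ≈ [0.2286, 0.181, 0.1143, 0.4762]
H = -((24/105)·log₂(24/105) + (19/105)·log₂(19/105) + (12/105)·log₂(12/105) + (50/105)·log₂(50/105))
  = 1.8003 bits

1.8003 bits


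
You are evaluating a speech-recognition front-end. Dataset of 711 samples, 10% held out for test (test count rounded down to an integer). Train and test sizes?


Test = ⌊711·10/100⌋ = 71
Train = 711 - 71 = 640

Train: 640, Test: 71


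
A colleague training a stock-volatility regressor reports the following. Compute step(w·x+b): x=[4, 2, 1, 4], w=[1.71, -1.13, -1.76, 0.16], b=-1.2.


z = (4)·(1.71) + (2)·(-1.13) + (1)·(-1.76) + (4)·(0.16) - 1.2
  = 2.26
step(z) = 1 (z≥0)

1


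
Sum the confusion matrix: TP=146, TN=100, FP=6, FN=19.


Total = TP + TN + FP + FN
= 146 + 100 + 6 + 19
= 271
(Predicted positive: 152, predicted negative: 119)

271


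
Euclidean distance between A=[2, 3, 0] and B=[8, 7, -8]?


d = √((2-8)² + (3-7)² + (0+ 8)²)
  = √(36 + 16 + 64)
  = √116 = 10.7703

10.7703


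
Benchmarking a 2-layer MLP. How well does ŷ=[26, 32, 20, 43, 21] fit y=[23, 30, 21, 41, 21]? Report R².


ȳ = 27.2
SS_res = Σ(y-ŷ)² = 18
SS_tot = Σ(y-ȳ)² = 292.8
R² = 1 - SS_res/SS_tot = 1 - 0.0615 = 0.9385

0.9385


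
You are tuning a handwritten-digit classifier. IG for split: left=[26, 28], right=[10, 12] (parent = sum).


Parent = [36, 40], H_parent = 0.998
H_left = 0.999 (n=54), H_right = 0.994 (n=22)
H_children = (54/76)·0.999 + (22/76)·0.994 = 0.9976
IG = 0.998 - 0.9976 = 0.0004

0.0004


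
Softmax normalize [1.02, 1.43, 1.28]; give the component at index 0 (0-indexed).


Exponentials: e^1.02=2.7732, e^1.43=4.1787, e^1.28=3.5966
Sum = 10.5485
Softmax = [0.2629, 0.3961, 0.341]
p[0] = 2.7732/10.5485 = 0.2629

0.2629


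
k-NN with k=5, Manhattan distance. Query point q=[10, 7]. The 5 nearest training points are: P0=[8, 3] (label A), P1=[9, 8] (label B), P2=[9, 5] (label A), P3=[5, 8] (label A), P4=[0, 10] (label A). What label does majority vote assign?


d(q,P0) = 6  (label A)
d(q,P1) = 2  (label B)
d(q,P2) = 3  (label A)
d(q,P3) = 6  (label A)
d(q,P4) = 13  (label A)
Votes: A=4, B=1
Majority → A

A


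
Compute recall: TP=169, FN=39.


Recall = TP/(TP+FN)
= 169/(169+39)
= 169/208 = 81.25%

81.25%


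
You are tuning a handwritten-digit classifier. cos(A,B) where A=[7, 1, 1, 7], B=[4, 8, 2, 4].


A·B = 7·4 + 1·8 + 1·2 + 7·4 = 66
‖A‖ = √100 = 10, ‖B‖ = √100 = 10
cos = 66/(√100·√100) = 66/√10000 = 0.66

0.66


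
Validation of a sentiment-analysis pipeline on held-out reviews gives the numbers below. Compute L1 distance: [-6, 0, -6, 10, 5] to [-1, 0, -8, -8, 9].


d = |-6+ 1| + |0-0| + |-6+ 8| + |10+ 8| + |5-9|
  = 5 + 0 + 2 + 18 + 4
  = 29

29


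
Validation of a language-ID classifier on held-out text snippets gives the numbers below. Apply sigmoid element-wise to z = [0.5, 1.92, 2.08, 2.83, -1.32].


σ(0.5) = 1/(1+e^-0.5) = 0.6225
σ(1.92) = 1/(1+e^-1.92) = 0.8721
σ(2.08) = 1/(1+e^-2.08) = 0.8889
σ(2.83) = 1/(1+e^-2.83) = 0.9443
σ(-1.32) = 1/(1+e^1.32) = 0.2108
result = [0.6225, 0.8721, 0.8889, 0.9443, 0.2108]

[0.6225, 0.8721, 0.8889, 0.9443, 0.2108]


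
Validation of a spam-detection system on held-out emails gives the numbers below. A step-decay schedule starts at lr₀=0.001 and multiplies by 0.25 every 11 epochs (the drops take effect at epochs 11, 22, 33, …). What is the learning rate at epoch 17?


n_drops = ⌊17/11⌋ = 1
lr = 0.001·0.25^1 = 0.001·0.25 = 0.00025

0.00025


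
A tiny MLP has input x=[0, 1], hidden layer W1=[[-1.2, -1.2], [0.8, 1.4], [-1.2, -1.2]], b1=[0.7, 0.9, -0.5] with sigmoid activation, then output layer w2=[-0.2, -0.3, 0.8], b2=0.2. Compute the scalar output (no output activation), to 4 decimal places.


z1[0] = (-1.2)·(0) + (-1.2)·(1) + 0.7 = -0.5
z1[1] = (0.8)·(0) + (1.4)·(1) + 0.9 = 2.3
z1[2] = (-1.2)·(0) + (-1.2)·(1) - 0.5 = -1.7
h = sigmoid(z1) = [0.3775, 0.9089, 0.1545]
output = (-0.2)·(0.3775) + (-0.3)·(0.9089) + (0.8)·(0.1545) + 0.2 = -0.0246

-0.0246


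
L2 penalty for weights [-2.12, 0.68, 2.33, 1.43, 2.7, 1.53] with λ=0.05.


‖w‖₂² = (-2.12)² + (0.68)² + (2.33)² + (1.43)² + (2.7)² + (1.53)²
     = 4.4944 + 0.4624 + 5.4289 + 2.0449 + 7.29 + 2.3409
     = 22.0615
λ·‖w‖₂² = 0.05·22.0615 = 1.103075

1.103075


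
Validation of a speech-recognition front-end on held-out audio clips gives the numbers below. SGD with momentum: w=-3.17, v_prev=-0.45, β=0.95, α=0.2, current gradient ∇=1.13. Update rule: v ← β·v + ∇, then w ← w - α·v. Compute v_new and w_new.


v_new = 0.95·-0.45 + 1.13 = -0.4275 + 1.13 = 0.7025
w_new = -3.17 - 0.2·0.7025 = -3.17 - 0.1405 = -3.3105

v_new=0.7025, w_new=-3.3105


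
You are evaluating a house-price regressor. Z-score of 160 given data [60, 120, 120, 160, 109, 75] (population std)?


μ = 107.3333, σ = 32.6173
z = (160 - 107.3333)/32.6173 = 1.6147

1.6147


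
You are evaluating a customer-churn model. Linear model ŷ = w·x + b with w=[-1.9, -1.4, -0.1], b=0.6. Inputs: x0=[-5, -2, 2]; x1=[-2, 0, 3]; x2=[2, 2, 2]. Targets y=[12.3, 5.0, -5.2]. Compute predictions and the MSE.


ŷ0 = (-1.9)·(-5) + (-1.4)·(-2) + (-0.1)·(2) + 0.6 = 12.7
ŷ1 = (-1.9)·(-2) + (-1.4)·(0) + (-0.1)·(3) + 0.6 = 4.1
ŷ2 = (-1.9)·(2) + (-1.4)·(2) + (-0.1)·(2) + 0.6 = -6.2
errors² = [0.16, 0.81, 1.0]
MSE = 1.9700/3 = 0.6567

0.6567


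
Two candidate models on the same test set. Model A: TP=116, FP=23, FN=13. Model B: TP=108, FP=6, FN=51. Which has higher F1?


Model A: P=116/139=0.8345, R=116/129=0.8992, F1=2PR/(P+R)=2TP/(2TP+FP+FN)=232/268=0.8657
Model B: P=108/114=0.9474, R=108/159=0.6792, F1=2PR/(P+R)=2TP/(2TP+FP+FN)=216/273=0.7912
0.8657 > 0.7912 → Model A

Model A


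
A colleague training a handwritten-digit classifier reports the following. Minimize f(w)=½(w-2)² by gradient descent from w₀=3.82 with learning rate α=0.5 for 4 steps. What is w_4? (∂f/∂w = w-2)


step 1: grad = 3.82-2 = 1.82; w = 3.82 - 0.5·(1.82) = 2.91
step 2: grad = 2.91-2 = 0.91; w = 2.91 - 0.5·(0.91) = 2.455
step 3: grad = 2.455-2 = 0.455; w = 2.455 - 0.5·(0.455) = 2.2275
step 4: grad = 2.2275-2 = 0.2275; w = 2.2275 - 0.5·(0.2275) = 2.11375

2.11375


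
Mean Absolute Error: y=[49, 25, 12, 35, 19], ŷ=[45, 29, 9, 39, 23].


Absolute errors: |49-45|=4, |25-29|=4, |12-9|=3, |35-39|=4, |19-23|=4
Sum = 19
MAE = 19/5 = 19/5

19/5


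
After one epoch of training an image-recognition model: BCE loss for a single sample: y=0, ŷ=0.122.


BCE = -[y·ln(p) + (1-y)·ln(1-p)]
= -0 - 1·ln(1-0.122)
= -ln(0.878) = 0.1301

0.1301


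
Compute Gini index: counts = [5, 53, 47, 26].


Probabilities: [5/131, 53/131, 47/131, 26/131] ≈ [0.0382, 0.4046, 0.3588, 0.1985]
Σpᵢ² = (25 + 2809 + 2209 + 676)/131² = 5719/17161
Gini = 1 - Σpᵢ² = 1 - 5719/17161 = 0.6667

0.6667


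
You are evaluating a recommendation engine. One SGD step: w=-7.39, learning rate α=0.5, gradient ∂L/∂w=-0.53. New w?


w_new = w - α·∇
= -7.39 - 0.5·-0.53
= -7.39 + 0.265
= -7.125

-7.125


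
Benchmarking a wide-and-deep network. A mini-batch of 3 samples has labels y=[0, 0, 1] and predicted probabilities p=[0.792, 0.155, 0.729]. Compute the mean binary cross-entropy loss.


L[0] = -ln(1-0.792) = -ln(0.208) = 1.5702
L[1] = -ln(1-0.155) = -ln(0.845) = 0.1684
L[2] = -ln(0.729) = 0.3161
mean = (1.5702 + 0.1684 + 0.3161)/3 = 0.6849

0.6849


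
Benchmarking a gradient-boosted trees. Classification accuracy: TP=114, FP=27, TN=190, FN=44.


Accuracy = (TP+TN)/(TP+TN+FP+FN)
= (114+190)/(375)
= 304/375 = 81.07%

81.07%
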